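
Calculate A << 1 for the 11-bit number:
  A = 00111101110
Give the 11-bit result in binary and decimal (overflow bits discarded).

Shift left by 1: drop the top 1 bit(s), append 1 zero(s) on the right.
  00111101110  ->  discard [0], keep [0111101110], append 0
= 01111011100

Answer: 01111011100 (988)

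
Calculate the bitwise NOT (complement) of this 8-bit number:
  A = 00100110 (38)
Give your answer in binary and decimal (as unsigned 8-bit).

Flip each bit (0->1, 1->0):
  00100110
  11011001

Answer: 11011001 (217)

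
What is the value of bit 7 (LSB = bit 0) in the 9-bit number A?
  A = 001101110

Bit 7 is the 8th from the right.
  001101110
   ^
That bit is 0.

Answer: 0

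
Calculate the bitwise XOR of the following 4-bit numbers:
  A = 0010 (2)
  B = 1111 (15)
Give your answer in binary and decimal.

Apply ^ to each column (1 where bits differ):
  0010
^ 1111
------
  1101

Answer: 1101 (13)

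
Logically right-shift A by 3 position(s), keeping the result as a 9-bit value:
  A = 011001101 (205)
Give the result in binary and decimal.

Logical shift right by 3: drop the bottom 3 bit(s), prepend 3 zero(s) on the left.
  011001101  ->  keep [011001], discard [101], prepend 000
= 000011001

Answer: 000011001 (25)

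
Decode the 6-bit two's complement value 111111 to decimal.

MSB is 1, so the value is negative. Find the magnitude:
1. Invert bits:  000000
2. Add 1:        000001  = 1
3. Apply sign:   -1

Answer: -1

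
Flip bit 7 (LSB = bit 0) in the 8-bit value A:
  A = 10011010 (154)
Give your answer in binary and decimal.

Mask = 1 << 7 = 10000000
Bit 7 of A is 1; XOR with the mask flips it to 0.
  10011010
^ 10000000
----------
  00011010

Answer: 00011010 (26)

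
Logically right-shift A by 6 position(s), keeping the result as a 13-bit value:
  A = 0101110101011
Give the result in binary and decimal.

Logical shift right by 6: drop the bottom 6 bit(s), prepend 6 zero(s) on the left.
  0101110101011  ->  keep [0101110], discard [101011], prepend 000000
= 0000000101110

Answer: 0000000101110 (46)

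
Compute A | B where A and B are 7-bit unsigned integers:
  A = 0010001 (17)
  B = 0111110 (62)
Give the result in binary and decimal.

Apply | to each column (1 where either bit is 1):
  0010001
| 0111110
---------
  0111111

Answer: 0111111 (63)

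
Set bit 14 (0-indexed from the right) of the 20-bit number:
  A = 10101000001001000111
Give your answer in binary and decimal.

Mask = 1 << 14 = 00000100000000000000
Bit 14 of A is 0, so OR-ing with the mask flips it to 1.
  10101000001001000111
| 00000100000000000000
----------------------
  10101100001001000111

Answer: 10101100001001000111 (705095)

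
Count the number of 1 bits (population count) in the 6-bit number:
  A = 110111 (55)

110111
1-bits at positions (from bit 0 = LSB): 0, 1, 2, 4, 5
Count = 5

Answer: 5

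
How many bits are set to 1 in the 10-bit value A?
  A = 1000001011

1000001011
1-bits at positions (from bit 0 = LSB): 0, 1, 3, 9
Count = 4

Answer: 4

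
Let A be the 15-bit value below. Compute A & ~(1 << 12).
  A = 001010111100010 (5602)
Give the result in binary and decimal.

Mask = ~(1 << 12) = 110111111111111
Bit 12 of A is 1, so AND-ing with the mask clears it to 0.
  001010111100010
& 110111111111111
-----------------
  000010111100010

Answer: 000010111100010 (1506)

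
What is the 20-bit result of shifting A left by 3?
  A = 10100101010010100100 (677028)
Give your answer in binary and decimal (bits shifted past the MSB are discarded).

Shift left by 3: drop the top 3 bit(s), append 3 zero(s) on the right.
  10100101010010100100  ->  discard [101], keep [00101010010100100], append 000
= 00101010010100100000

Answer: 00101010010100100000 (173344)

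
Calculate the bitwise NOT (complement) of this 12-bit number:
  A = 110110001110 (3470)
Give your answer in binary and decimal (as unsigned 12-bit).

Flip each bit (0->1, 1->0):
  110110001110
  001001110001

Answer: 001001110001 (625)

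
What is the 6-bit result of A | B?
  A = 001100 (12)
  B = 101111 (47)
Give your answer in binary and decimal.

Apply | to each column (1 where either bit is 1):
  001100
| 101111
--------
  101111

Answer: 101111 (47)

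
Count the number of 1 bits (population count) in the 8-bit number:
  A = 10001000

10001000
1-bits at positions (from bit 0 = LSB): 3, 7
Count = 2

Answer: 2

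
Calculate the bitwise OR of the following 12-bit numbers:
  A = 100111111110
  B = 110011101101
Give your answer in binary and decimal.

Apply | to each column (1 where either bit is 1):
  100111111110
| 110011101101
--------------
  110111111111

Answer: 110111111111 (3583)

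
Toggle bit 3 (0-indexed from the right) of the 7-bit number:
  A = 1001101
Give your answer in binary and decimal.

Mask = 1 << 3 = 0001000
Bit 3 of A is 1; XOR with the mask flips it to 0.
  1001101
^ 0001000
---------
  1000101

Answer: 1000101 (69)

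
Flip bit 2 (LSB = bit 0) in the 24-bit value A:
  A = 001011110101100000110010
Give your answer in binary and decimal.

Mask = 1 << 2 = 000000000000000000000100
Bit 2 of A is 0; XOR with the mask flips it to 1.
  001011110101100000110010
^ 000000000000000000000100
--------------------------
  001011110101100000110110

Answer: 001011110101100000110110 (3102774)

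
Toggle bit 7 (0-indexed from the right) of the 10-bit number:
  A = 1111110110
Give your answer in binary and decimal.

Mask = 1 << 7 = 0010000000
Bit 7 of A is 1; XOR with the mask flips it to 0.
  1111110110
^ 0010000000
------------
  1101110110

Answer: 1101110110 (886)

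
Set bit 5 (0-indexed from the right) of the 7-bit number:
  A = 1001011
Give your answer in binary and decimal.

Mask = 1 << 5 = 0100000
Bit 5 of A is 0, so OR-ing with the mask flips it to 1.
  1001011
| 0100000
---------
  1101011

Answer: 1101011 (107)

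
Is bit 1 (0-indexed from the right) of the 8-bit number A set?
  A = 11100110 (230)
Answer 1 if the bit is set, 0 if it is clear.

Bit 1 is the 2nd from the right.
  11100110
        ^
That bit is 1.

Answer: 1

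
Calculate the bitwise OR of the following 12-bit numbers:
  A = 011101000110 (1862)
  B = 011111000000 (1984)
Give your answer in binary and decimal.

Apply | to each column (1 where either bit is 1):
  011101000110
| 011111000000
--------------
  011111000110

Answer: 011111000110 (1990)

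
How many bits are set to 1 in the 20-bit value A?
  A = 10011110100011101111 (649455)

10011110100011101111
1-bits at positions (from bit 0 = LSB): 0, 1, 2, 3, 5, 6, 7, 11, 13, 14, 15, 16, 19
Count = 13

Answer: 13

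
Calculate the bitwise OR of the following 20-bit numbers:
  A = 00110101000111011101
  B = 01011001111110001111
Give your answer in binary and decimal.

Apply | to each column (1 where either bit is 1):
  00110101000111011101
| 01011001111110001111
----------------------
  01111101111111011111

Answer: 01111101111111011111 (516063)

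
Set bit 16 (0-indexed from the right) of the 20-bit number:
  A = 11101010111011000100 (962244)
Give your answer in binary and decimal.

Mask = 1 << 16 = 00010000000000000000
Bit 16 of A is 0, so OR-ing with the mask flips it to 1.
  11101010111011000100
| 00010000000000000000
----------------------
  11111010111011000100

Answer: 11111010111011000100 (1027780)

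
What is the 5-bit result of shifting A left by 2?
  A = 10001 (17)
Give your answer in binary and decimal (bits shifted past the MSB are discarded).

Shift left by 2: drop the top 2 bit(s), append 2 zero(s) on the right.
  10001  ->  discard [10], keep [001], append 00
= 00100

Answer: 00100 (4)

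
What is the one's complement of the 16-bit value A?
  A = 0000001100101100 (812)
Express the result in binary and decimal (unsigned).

Flip each bit (0->1, 1->0):
  0000001100101100
  1111110011010011

Answer: 1111110011010011 (64723)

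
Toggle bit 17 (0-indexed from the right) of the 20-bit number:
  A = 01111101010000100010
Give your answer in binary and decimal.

Mask = 1 << 17 = 00100000000000000000
Bit 17 of A is 1; XOR with the mask flips it to 0.
  01111101010000100010
^ 00100000000000000000
----------------------
  01011101010000100010

Answer: 01011101010000100010 (381986)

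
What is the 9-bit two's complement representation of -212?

1. Binary of +212:  011010100
2. Invert bits:     100101011
3. Add 1:           100101100

Answer: 100101100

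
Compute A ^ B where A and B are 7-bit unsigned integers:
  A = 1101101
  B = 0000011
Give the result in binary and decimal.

Apply ^ to each column (1 where bits differ):
  1101101
^ 0000011
---------
  1101110

Answer: 1101110 (110)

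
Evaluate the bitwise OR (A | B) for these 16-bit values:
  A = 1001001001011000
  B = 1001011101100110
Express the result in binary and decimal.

Apply | to each column (1 where either bit is 1):
  1001001001011000
| 1001011101100110
------------------
  1001011101111110

Answer: 1001011101111110 (38782)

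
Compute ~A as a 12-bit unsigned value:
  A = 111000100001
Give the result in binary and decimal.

Flip each bit (0->1, 1->0):
  111000100001
  000111011110

Answer: 000111011110 (478)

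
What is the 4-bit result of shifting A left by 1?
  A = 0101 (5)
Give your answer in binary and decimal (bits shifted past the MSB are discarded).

Shift left by 1: drop the top 1 bit(s), append 1 zero(s) on the right.
  0101  ->  discard [0], keep [101], append 0
= 1010

Answer: 1010 (10)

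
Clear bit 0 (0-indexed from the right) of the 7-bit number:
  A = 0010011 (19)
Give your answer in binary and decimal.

Mask = ~(1 << 0) = 1111110
Bit 0 of A is 1, so AND-ing with the mask clears it to 0.
  0010011
& 1111110
---------
  0010010

Answer: 0010010 (18)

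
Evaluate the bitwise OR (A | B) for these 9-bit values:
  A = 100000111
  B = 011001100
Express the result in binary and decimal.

Apply | to each column (1 where either bit is 1):
  100000111
| 011001100
-----------
  111001111

Answer: 111001111 (463)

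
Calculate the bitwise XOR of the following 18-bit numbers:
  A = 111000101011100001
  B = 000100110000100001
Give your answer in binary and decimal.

Apply ^ to each column (1 where bits differ):
  111000101011100001
^ 000100110000100001
--------------------
  111100011011000000

Answer: 111100011011000000 (247488)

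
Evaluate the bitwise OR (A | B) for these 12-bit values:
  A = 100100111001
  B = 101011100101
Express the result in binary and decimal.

Apply | to each column (1 where either bit is 1):
  100100111001
| 101011100101
--------------
  101111111101

Answer: 101111111101 (3069)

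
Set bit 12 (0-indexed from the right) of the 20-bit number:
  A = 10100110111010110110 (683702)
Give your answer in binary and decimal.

Mask = 1 << 12 = 00000001000000000000
Bit 12 of A is 0, so OR-ing with the mask flips it to 1.
  10100110111010110110
| 00000001000000000000
----------------------
  10100111111010110110

Answer: 10100111111010110110 (687798)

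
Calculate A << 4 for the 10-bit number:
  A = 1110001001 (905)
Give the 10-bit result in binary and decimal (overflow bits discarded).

Shift left by 4: drop the top 4 bit(s), append 4 zero(s) on the right.
  1110001001  ->  discard [1110], keep [001001], append 0000
= 0010010000

Answer: 0010010000 (144)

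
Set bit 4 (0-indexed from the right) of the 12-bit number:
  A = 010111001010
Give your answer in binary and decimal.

Mask = 1 << 4 = 000000010000
Bit 4 of A is 0, so OR-ing with the mask flips it to 1.
  010111001010
| 000000010000
--------------
  010111011010

Answer: 010111011010 (1498)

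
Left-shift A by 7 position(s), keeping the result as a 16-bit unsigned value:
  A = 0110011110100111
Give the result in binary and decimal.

Shift left by 7: drop the top 7 bit(s), append 7 zero(s) on the right.
  0110011110100111  ->  discard [0110011], keep [110100111], append 0000000
= 1101001110000000

Answer: 1101001110000000 (54144)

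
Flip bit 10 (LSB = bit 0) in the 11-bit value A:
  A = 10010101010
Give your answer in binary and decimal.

Mask = 1 << 10 = 10000000000
Bit 10 of A is 1; XOR with the mask flips it to 0.
  10010101010
^ 10000000000
-------------
  00010101010

Answer: 00010101010 (170)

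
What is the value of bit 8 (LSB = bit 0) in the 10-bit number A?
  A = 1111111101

Bit 8 is the 9th from the right.
  1111111101
   ^
That bit is 1.

Answer: 1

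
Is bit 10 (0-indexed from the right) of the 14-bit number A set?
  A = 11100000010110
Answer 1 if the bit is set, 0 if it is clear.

Bit 10 is the 11th from the right.
  11100000010110
     ^
That bit is 0.

Answer: 0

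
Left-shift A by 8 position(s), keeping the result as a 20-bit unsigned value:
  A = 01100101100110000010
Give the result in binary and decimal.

Shift left by 8: drop the top 8 bit(s), append 8 zero(s) on the right.
  01100101100110000010  ->  discard [01100101], keep [100110000010], append 00000000
= 10011000001000000000

Answer: 10011000001000000000 (623104)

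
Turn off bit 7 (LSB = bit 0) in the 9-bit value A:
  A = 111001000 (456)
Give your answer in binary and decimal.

Mask = ~(1 << 7) = 101111111
Bit 7 of A is 1, so AND-ing with the mask clears it to 0.
  111001000
& 101111111
-----------
  101001000

Answer: 101001000 (328)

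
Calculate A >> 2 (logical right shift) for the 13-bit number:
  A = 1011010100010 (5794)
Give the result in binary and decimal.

Logical shift right by 2: drop the bottom 2 bit(s), prepend 2 zero(s) on the left.
  1011010100010  ->  keep [10110101000], discard [10], prepend 00
= 0010110101000

Answer: 0010110101000 (1448)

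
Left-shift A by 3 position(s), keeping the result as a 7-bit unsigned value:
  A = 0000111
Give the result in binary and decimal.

Shift left by 3: drop the top 3 bit(s), append 3 zero(s) on the right.
  0000111  ->  discard [000], keep [0111], append 000
= 0111000

Answer: 0111000 (56)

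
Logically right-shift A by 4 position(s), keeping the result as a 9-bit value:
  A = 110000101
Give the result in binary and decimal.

Logical shift right by 4: drop the bottom 4 bit(s), prepend 4 zero(s) on the left.
  110000101  ->  keep [11000], discard [0101], prepend 0000
= 000011000

Answer: 000011000 (24)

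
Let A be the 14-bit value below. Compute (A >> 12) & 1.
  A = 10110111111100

Bit 12 is the 13th from the right.
  10110111111100
   ^
That bit is 0.

Answer: 0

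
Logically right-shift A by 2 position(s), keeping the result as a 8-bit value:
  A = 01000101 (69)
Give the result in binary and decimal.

Logical shift right by 2: drop the bottom 2 bit(s), prepend 2 zero(s) on the left.
  01000101  ->  keep [010001], discard [01], prepend 00
= 00010001

Answer: 00010001 (17)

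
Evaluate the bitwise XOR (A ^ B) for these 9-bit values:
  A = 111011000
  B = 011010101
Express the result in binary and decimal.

Apply ^ to each column (1 where bits differ):
  111011000
^ 011010101
-----------
  100001101

Answer: 100001101 (269)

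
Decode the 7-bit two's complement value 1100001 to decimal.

MSB is 1, so the value is negative. Find the magnitude:
1. Invert bits:  0011110
2. Add 1:        0011111  = 31
3. Apply sign:   -31

Answer: -31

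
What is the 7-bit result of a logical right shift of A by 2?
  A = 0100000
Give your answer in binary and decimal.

Logical shift right by 2: drop the bottom 2 bit(s), prepend 2 zero(s) on the left.
  0100000  ->  keep [01000], discard [00], prepend 00
= 0001000

Answer: 0001000 (8)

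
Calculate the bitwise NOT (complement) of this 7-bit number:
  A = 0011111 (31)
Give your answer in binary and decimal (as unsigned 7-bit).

Flip each bit (0->1, 1->0):
  0011111
  1100000

Answer: 1100000 (96)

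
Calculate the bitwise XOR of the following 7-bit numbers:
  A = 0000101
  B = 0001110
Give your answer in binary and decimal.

Apply ^ to each column (1 where bits differ):
  0000101
^ 0001110
---------
  0001011

Answer: 0001011 (11)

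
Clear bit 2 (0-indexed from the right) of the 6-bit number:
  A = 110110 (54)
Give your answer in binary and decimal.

Mask = ~(1 << 2) = 111011
Bit 2 of A is 1, so AND-ing with the mask clears it to 0.
  110110
& 111011
--------
  110010

Answer: 110010 (50)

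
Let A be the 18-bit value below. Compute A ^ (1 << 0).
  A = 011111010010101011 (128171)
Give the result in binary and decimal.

Mask = 1 << 0 = 000000000000000001
Bit 0 of A is 1; XOR with the mask flips it to 0.
  011111010010101011
^ 000000000000000001
--------------------
  011111010010101010

Answer: 011111010010101010 (128170)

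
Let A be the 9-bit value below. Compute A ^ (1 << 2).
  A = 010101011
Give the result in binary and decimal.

Mask = 1 << 2 = 000000100
Bit 2 of A is 0; XOR with the mask flips it to 1.
  010101011
^ 000000100
-----------
  010101111

Answer: 010101111 (175)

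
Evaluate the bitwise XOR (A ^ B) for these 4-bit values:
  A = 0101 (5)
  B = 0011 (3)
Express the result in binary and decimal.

Apply ^ to each column (1 where bits differ):
  0101
^ 0011
------
  0110

Answer: 0110 (6)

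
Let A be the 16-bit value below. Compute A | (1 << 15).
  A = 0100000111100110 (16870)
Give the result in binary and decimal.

Mask = 1 << 15 = 1000000000000000
Bit 15 of A is 0, so OR-ing with the mask flips it to 1.
  0100000111100110
| 1000000000000000
------------------
  1100000111100110

Answer: 1100000111100110 (49638)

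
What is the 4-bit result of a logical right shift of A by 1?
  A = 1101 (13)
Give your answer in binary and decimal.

Logical shift right by 1: drop the bottom 1 bit(s), prepend 1 zero(s) on the left.
  1101  ->  keep [110], discard [1], prepend 0
= 0110

Answer: 0110 (6)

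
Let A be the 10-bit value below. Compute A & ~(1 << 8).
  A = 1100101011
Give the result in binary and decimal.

Mask = ~(1 << 8) = 1011111111
Bit 8 of A is 1, so AND-ing with the mask clears it to 0.
  1100101011
& 1011111111
------------
  1000101011

Answer: 1000101011 (555)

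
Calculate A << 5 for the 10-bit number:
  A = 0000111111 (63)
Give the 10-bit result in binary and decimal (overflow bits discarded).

Shift left by 5: drop the top 5 bit(s), append 5 zero(s) on the right.
  0000111111  ->  discard [00001], keep [11111], append 00000
= 1111100000

Answer: 1111100000 (992)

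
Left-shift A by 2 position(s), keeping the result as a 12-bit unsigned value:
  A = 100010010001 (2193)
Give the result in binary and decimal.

Shift left by 2: drop the top 2 bit(s), append 2 zero(s) on the right.
  100010010001  ->  discard [10], keep [0010010001], append 00
= 001001000100

Answer: 001001000100 (580)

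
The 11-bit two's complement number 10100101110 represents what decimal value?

MSB is 1, so the value is negative. Find the magnitude:
1. Invert bits:  01011010001
2. Add 1:        01011010010  = 722
3. Apply sign:   -722

Answer: -722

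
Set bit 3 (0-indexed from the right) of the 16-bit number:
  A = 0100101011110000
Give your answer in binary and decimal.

Mask = 1 << 3 = 0000000000001000
Bit 3 of A is 0, so OR-ing with the mask flips it to 1.
  0100101011110000
| 0000000000001000
------------------
  0100101011111000

Answer: 0100101011111000 (19192)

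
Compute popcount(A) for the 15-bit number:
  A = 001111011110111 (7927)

001111011110111
1-bits at positions (from bit 0 = LSB): 0, 1, 2, 4, 5, 6, 7, 9, 10, 11, 12
Count = 11

Answer: 11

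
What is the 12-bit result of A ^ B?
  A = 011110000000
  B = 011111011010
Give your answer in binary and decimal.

Apply ^ to each column (1 where bits differ):
  011110000000
^ 011111011010
--------------
  000001011010

Answer: 000001011010 (90)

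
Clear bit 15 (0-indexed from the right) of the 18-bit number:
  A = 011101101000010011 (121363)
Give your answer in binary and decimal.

Mask = ~(1 << 15) = 110111111111111111
Bit 15 of A is 1, so AND-ing with the mask clears it to 0.
  011101101000010011
& 110111111111111111
--------------------
  010101101000010011

Answer: 010101101000010011 (88595)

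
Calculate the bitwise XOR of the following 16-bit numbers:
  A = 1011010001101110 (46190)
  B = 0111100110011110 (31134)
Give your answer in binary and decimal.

Apply ^ to each column (1 where bits differ):
  1011010001101110
^ 0111100110011110
------------------
  1100110111110000

Answer: 1100110111110000 (52720)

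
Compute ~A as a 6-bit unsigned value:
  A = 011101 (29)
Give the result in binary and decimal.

Flip each bit (0->1, 1->0):
  011101
  100010

Answer: 100010 (34)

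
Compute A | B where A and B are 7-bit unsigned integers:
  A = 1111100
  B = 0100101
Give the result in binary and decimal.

Apply | to each column (1 where either bit is 1):
  1111100
| 0100101
---------
  1111101

Answer: 1111101 (125)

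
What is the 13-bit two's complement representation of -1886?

1. Binary of +1886:  0011101011110
2. Invert bits:     1100010100001
3. Add 1:           1100010100010

Answer: 1100010100010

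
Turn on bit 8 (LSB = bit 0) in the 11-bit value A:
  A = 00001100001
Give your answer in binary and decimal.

Mask = 1 << 8 = 00100000000
Bit 8 of A is 0, so OR-ing with the mask flips it to 1.
  00001100001
| 00100000000
-------------
  00101100001

Answer: 00101100001 (353)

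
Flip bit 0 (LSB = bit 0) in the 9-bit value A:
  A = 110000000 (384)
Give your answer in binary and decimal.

Mask = 1 << 0 = 000000001
Bit 0 of A is 0; XOR with the mask flips it to 1.
  110000000
^ 000000001
-----------
  110000001

Answer: 110000001 (385)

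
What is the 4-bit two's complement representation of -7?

1. Binary of +7:  0111
2. Invert bits:     1000
3. Add 1:           1001

Answer: 1001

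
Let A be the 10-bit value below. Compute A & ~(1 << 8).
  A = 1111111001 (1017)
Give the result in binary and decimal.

Mask = ~(1 << 8) = 1011111111
Bit 8 of A is 1, so AND-ing with the mask clears it to 0.
  1111111001
& 1011111111
------------
  1011111001

Answer: 1011111001 (761)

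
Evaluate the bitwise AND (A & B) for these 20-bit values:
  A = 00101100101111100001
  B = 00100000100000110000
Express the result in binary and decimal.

Apply & to each column (1 only where both bits are 1):
  00101100101111100001
& 00100000100000110000
----------------------
  00100000100000100000

Answer: 00100000100000100000 (133152)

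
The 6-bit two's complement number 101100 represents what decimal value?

MSB is 1, so the value is negative. Find the magnitude:
1. Invert bits:  010011
2. Add 1:        010100  = 20
3. Apply sign:   -20

Answer: -20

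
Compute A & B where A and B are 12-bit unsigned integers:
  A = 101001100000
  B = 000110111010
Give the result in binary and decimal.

Apply & to each column (1 only where both bits are 1):
  101001100000
& 000110111010
--------------
  000000100000

Answer: 000000100000 (32)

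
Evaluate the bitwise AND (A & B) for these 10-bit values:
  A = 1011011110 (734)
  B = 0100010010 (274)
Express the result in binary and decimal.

Apply & to each column (1 only where both bits are 1):
  1011011110
& 0100010010
------------
  0000010010

Answer: 0000010010 (18)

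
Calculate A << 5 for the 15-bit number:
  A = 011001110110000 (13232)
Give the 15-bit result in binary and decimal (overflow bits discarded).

Shift left by 5: drop the top 5 bit(s), append 5 zero(s) on the right.
  011001110110000  ->  discard [01100], keep [1110110000], append 00000
= 111011000000000

Answer: 111011000000000 (30208)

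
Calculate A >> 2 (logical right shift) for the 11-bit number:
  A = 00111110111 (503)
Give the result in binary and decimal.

Logical shift right by 2: drop the bottom 2 bit(s), prepend 2 zero(s) on the left.
  00111110111  ->  keep [001111101], discard [11], prepend 00
= 00001111101

Answer: 00001111101 (125)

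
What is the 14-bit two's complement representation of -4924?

1. Binary of +4924:  01001100111100
2. Invert bits:     10110011000011
3. Add 1:           10110011000100

Answer: 10110011000100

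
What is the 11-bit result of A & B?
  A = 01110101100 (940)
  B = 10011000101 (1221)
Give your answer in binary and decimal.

Apply & to each column (1 only where both bits are 1):
  01110101100
& 10011000101
-------------
  00010000100

Answer: 00010000100 (132)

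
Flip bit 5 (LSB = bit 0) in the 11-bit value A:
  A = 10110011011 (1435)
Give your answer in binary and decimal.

Mask = 1 << 5 = 00000100000
Bit 5 of A is 0; XOR with the mask flips it to 1.
  10110011011
^ 00000100000
-------------
  10110111011

Answer: 10110111011 (1467)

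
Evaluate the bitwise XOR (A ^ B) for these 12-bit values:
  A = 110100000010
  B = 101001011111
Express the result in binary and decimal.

Apply ^ to each column (1 where bits differ):
  110100000010
^ 101001011111
--------------
  011101011101

Answer: 011101011101 (1885)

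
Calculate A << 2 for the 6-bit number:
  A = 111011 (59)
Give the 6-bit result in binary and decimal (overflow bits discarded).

Shift left by 2: drop the top 2 bit(s), append 2 zero(s) on the right.
  111011  ->  discard [11], keep [1011], append 00
= 101100

Answer: 101100 (44)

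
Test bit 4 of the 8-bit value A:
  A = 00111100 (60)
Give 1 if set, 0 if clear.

Bit 4 is the 5th from the right.
  00111100
     ^
That bit is 1.

Answer: 1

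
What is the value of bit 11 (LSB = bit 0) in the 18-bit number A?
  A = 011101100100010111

Bit 11 is the 12th from the right.
  011101100100010111
        ^
That bit is 1.

Answer: 1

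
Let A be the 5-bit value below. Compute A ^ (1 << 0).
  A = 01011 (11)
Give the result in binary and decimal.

Mask = 1 << 0 = 00001
Bit 0 of A is 1; XOR with the mask flips it to 0.
  01011
^ 00001
-------
  01010

Answer: 01010 (10)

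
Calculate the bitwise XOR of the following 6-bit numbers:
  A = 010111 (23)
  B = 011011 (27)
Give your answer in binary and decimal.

Apply ^ to each column (1 where bits differ):
  010111
^ 011011
--------
  001100

Answer: 001100 (12)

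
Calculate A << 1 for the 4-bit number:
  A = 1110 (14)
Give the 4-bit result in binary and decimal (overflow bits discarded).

Shift left by 1: drop the top 1 bit(s), append 1 zero(s) on the right.
  1110  ->  discard [1], keep [110], append 0
= 1100

Answer: 1100 (12)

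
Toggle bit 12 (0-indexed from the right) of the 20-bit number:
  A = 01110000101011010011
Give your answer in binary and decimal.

Mask = 1 << 12 = 00000001000000000000
Bit 12 of A is 0; XOR with the mask flips it to 1.
  01110000101011010011
^ 00000001000000000000
----------------------
  01110001101011010011

Answer: 01110001101011010011 (465619)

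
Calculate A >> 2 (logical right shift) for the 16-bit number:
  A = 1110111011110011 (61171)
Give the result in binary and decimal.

Logical shift right by 2: drop the bottom 2 bit(s), prepend 2 zero(s) on the left.
  1110111011110011  ->  keep [11101110111100], discard [11], prepend 00
= 0011101110111100

Answer: 0011101110111100 (15292)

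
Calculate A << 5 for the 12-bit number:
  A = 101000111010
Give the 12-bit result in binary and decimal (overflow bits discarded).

Shift left by 5: drop the top 5 bit(s), append 5 zero(s) on the right.
  101000111010  ->  discard [10100], keep [0111010], append 00000
= 011101000000

Answer: 011101000000 (1856)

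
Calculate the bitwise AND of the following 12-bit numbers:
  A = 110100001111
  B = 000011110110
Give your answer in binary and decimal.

Apply & to each column (1 only where both bits are 1):
  110100001111
& 000011110110
--------------
  000000000110

Answer: 000000000110 (6)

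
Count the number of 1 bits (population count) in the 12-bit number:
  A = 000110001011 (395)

000110001011
1-bits at positions (from bit 0 = LSB): 0, 1, 3, 7, 8
Count = 5

Answer: 5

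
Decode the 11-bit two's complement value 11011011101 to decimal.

MSB is 1, so the value is negative. Find the magnitude:
1. Invert bits:  00100100010
2. Add 1:        00100100011  = 291
3. Apply sign:   -291

Answer: -291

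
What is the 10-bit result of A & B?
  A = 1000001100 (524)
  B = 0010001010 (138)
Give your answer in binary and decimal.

Apply & to each column (1 only where both bits are 1):
  1000001100
& 0010001010
------------
  0000001000

Answer: 0000001000 (8)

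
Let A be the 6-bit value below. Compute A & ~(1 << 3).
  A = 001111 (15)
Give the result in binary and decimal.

Mask = ~(1 << 3) = 110111
Bit 3 of A is 1, so AND-ing with the mask clears it to 0.
  001111
& 110111
--------
  000111

Answer: 000111 (7)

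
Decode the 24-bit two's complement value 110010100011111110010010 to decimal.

MSB is 1, so the value is negative. Find the magnitude:
1. Invert bits:  001101011100000001101101
2. Add 1:        001101011100000001101110  = 3522670
3. Apply sign:   -3522670

Answer: -3522670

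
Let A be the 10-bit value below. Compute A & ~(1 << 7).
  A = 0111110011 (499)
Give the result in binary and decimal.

Mask = ~(1 << 7) = 1101111111
Bit 7 of A is 1, so AND-ing with the mask clears it to 0.
  0111110011
& 1101111111
------------
  0101110011

Answer: 0101110011 (371)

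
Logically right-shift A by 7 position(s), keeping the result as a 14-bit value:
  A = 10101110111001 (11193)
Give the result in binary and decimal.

Logical shift right by 7: drop the bottom 7 bit(s), prepend 7 zero(s) on the left.
  10101110111001  ->  keep [1010111], discard [0111001], prepend 0000000
= 00000001010111

Answer: 00000001010111 (87)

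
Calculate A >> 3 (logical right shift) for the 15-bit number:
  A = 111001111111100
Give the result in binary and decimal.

Logical shift right by 3: drop the bottom 3 bit(s), prepend 3 zero(s) on the left.
  111001111111100  ->  keep [111001111111], discard [100], prepend 000
= 000111001111111

Answer: 000111001111111 (3711)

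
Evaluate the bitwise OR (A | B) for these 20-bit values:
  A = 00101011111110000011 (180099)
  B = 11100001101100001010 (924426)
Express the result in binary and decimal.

Apply | to each column (1 where either bit is 1):
  00101011111110000011
| 11100001101100001010
----------------------
  11101011111110001011

Answer: 11101011111110001011 (966539)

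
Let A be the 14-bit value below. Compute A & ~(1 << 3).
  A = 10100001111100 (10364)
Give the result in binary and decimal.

Mask = ~(1 << 3) = 11111111110111
Bit 3 of A is 1, so AND-ing with the mask clears it to 0.
  10100001111100
& 11111111110111
----------------
  10100001110100

Answer: 10100001110100 (10356)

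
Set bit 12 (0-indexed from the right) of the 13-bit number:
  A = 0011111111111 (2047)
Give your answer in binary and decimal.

Mask = 1 << 12 = 1000000000000
Bit 12 of A is 0, so OR-ing with the mask flips it to 1.
  0011111111111
| 1000000000000
---------------
  1011111111111

Answer: 1011111111111 (6143)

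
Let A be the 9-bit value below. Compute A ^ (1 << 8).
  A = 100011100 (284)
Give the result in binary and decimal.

Mask = 1 << 8 = 100000000
Bit 8 of A is 1; XOR with the mask flips it to 0.
  100011100
^ 100000000
-----------
  000011100

Answer: 000011100 (28)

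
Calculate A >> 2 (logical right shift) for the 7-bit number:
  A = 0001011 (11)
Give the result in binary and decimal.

Logical shift right by 2: drop the bottom 2 bit(s), prepend 2 zero(s) on the left.
  0001011  ->  keep [00010], discard [11], prepend 00
= 0000010

Answer: 0000010 (2)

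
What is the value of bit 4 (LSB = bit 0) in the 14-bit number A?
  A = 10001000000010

Bit 4 is the 5th from the right.
  10001000000010
           ^
That bit is 0.

Answer: 0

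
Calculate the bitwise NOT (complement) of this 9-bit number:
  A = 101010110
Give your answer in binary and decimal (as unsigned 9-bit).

Flip each bit (0->1, 1->0):
  101010110
  010101001

Answer: 010101001 (169)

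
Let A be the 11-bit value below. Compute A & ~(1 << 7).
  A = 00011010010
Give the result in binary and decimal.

Mask = ~(1 << 7) = 11101111111
Bit 7 of A is 1, so AND-ing with the mask clears it to 0.
  00011010010
& 11101111111
-------------
  00001010010

Answer: 00001010010 (82)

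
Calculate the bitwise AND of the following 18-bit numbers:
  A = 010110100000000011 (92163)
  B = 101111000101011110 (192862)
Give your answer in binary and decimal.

Apply & to each column (1 only where both bits are 1):
  010110100000000011
& 101111000101011110
--------------------
  000110000000000010

Answer: 000110000000000010 (24578)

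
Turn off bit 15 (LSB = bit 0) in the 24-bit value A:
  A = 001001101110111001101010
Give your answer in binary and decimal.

Mask = ~(1 << 15) = 111111110111111111111111
Bit 15 of A is 1, so AND-ing with the mask clears it to 0.
  001001101110111001101010
& 111111110111111111111111
--------------------------
  001001100110111001101010

Answer: 001001100110111001101010 (2518634)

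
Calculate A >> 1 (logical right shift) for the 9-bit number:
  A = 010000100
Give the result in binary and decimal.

Logical shift right by 1: drop the bottom 1 bit(s), prepend 1 zero(s) on the left.
  010000100  ->  keep [01000010], discard [0], prepend 0
= 001000010

Answer: 001000010 (66)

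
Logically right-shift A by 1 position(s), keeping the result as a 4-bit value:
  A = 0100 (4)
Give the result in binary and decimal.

Logical shift right by 1: drop the bottom 1 bit(s), prepend 1 zero(s) on the left.
  0100  ->  keep [010], discard [0], prepend 0
= 0010

Answer: 0010 (2)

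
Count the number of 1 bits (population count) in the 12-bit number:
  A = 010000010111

010000010111
1-bits at positions (from bit 0 = LSB): 0, 1, 2, 4, 10
Count = 5

Answer: 5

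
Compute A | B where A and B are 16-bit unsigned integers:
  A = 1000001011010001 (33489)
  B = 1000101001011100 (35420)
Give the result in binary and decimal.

Apply | to each column (1 where either bit is 1):
  1000001011010001
| 1000101001011100
------------------
  1000101011011101

Answer: 1000101011011101 (35549)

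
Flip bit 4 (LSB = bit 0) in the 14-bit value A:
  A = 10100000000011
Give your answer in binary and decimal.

Mask = 1 << 4 = 00000000010000
Bit 4 of A is 0; XOR with the mask flips it to 1.
  10100000000011
^ 00000000010000
----------------
  10100000010011

Answer: 10100000010011 (10259)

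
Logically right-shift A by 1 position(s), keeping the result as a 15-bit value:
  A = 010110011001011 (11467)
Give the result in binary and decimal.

Logical shift right by 1: drop the bottom 1 bit(s), prepend 1 zero(s) on the left.
  010110011001011  ->  keep [01011001100101], discard [1], prepend 0
= 001011001100101

Answer: 001011001100101 (5733)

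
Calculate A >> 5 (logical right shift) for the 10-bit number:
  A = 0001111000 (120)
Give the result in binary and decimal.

Logical shift right by 5: drop the bottom 5 bit(s), prepend 5 zero(s) on the left.
  0001111000  ->  keep [00011], discard [11000], prepend 00000
= 0000000011

Answer: 0000000011 (3)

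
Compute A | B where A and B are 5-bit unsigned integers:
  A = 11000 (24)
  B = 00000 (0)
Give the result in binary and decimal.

Apply | to each column (1 where either bit is 1):
  11000
| 00000
-------
  11000

Answer: 11000 (24)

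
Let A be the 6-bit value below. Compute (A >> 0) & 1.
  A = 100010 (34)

Bit 0 is the 1st from the right.
  100010
       ^
That bit is 0.

Answer: 0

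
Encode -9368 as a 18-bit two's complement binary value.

1. Binary of +9368:  000010010010011000
2. Invert bits:     111101101101100111
3. Add 1:           111101101101101000

Answer: 111101101101101000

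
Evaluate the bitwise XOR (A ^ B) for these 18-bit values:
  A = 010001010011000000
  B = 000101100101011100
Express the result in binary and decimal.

Apply ^ to each column (1 where bits differ):
  010001010011000000
^ 000101100101011100
--------------------
  010100110110011100

Answer: 010100110110011100 (85404)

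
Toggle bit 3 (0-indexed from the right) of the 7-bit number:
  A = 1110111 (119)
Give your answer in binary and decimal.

Mask = 1 << 3 = 0001000
Bit 3 of A is 0; XOR with the mask flips it to 1.
  1110111
^ 0001000
---------
  1111111

Answer: 1111111 (127)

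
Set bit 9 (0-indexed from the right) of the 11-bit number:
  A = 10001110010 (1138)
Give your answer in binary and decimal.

Mask = 1 << 9 = 01000000000
Bit 9 of A is 0, so OR-ing with the mask flips it to 1.
  10001110010
| 01000000000
-------------
  11001110010

Answer: 11001110010 (1650)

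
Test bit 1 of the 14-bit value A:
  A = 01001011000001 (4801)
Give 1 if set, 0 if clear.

Bit 1 is the 2nd from the right.
  01001011000001
              ^
That bit is 0.

Answer: 0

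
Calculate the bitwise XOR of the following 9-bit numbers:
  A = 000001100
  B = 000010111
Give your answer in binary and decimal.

Apply ^ to each column (1 where bits differ):
  000001100
^ 000010111
-----------
  000011011

Answer: 000011011 (27)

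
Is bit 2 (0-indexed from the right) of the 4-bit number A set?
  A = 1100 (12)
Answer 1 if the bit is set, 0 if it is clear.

Bit 2 is the 3rd from the right.
  1100
   ^
That bit is 1.

Answer: 1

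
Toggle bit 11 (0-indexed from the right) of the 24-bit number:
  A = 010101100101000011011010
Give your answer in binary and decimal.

Mask = 1 << 11 = 000000000000100000000000
Bit 11 of A is 0; XOR with the mask flips it to 1.
  010101100101000011011010
^ 000000000000100000000000
--------------------------
  010101100101100011011010

Answer: 010101100101100011011010 (5658842)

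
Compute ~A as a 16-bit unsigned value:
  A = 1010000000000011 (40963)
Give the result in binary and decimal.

Flip each bit (0->1, 1->0):
  1010000000000011
  0101111111111100

Answer: 0101111111111100 (24572)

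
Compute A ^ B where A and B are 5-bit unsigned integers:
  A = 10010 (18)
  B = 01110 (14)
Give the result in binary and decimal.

Apply ^ to each column (1 where bits differ):
  10010
^ 01110
-------
  11100

Answer: 11100 (28)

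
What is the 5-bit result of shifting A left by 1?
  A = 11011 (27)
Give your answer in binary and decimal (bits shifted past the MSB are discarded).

Shift left by 1: drop the top 1 bit(s), append 1 zero(s) on the right.
  11011  ->  discard [1], keep [1011], append 0
= 10110

Answer: 10110 (22)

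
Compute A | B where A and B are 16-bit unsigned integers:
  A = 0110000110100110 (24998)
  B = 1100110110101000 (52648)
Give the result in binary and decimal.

Apply | to each column (1 where either bit is 1):
  0110000110100110
| 1100110110101000
------------------
  1110110110101110

Answer: 1110110110101110 (60846)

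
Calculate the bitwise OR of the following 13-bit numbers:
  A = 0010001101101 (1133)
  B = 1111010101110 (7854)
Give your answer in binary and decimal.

Apply | to each column (1 where either bit is 1):
  0010001101101
| 1111010101110
---------------
  1111011101111

Answer: 1111011101111 (7919)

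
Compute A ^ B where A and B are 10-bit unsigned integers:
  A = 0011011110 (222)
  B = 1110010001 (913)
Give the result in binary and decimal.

Apply ^ to each column (1 where bits differ):
  0011011110
^ 1110010001
------------
  1101001111

Answer: 1101001111 (847)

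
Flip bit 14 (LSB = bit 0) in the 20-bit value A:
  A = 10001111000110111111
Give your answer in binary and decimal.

Mask = 1 << 14 = 00000100000000000000
Bit 14 of A is 1; XOR with the mask flips it to 0.
  10001111000110111111
^ 00000100000000000000
----------------------
  10001011000110111111

Answer: 10001011000110111111 (569791)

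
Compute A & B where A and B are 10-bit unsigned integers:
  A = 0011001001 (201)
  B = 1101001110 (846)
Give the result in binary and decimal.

Apply & to each column (1 only where both bits are 1):
  0011001001
& 1101001110
------------
  0001001000

Answer: 0001001000 (72)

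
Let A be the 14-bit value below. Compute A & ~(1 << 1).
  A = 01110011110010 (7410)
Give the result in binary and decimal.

Mask = ~(1 << 1) = 11111111111101
Bit 1 of A is 1, so AND-ing with the mask clears it to 0.
  01110011110010
& 11111111111101
----------------
  01110011110000

Answer: 01110011110000 (7408)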